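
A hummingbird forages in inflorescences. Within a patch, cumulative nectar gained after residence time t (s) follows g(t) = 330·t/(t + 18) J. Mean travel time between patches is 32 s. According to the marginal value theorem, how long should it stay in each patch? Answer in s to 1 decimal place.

24.0 s

Optimal t* satisfies g'(t*) = g(t*)/(T + t*).
g'(t) = 330·18/(t + 18)². Setting 330·18/(t+18)² = 330t/[(t+18)(32+t)] gives 18(32+t) = t(t+18), so t² = 18×32 = 576.
t* = √576 = 24 s.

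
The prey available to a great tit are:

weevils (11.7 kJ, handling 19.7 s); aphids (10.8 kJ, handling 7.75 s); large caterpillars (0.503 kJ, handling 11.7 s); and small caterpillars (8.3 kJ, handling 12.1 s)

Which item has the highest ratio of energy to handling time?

aphids

In descending order of E/h:
aphids: 10.8/7.75 = 1.39 kJ/s
small caterpillars: 8.3/12.1 = 0.686 kJ/s
weevils: 11.7/19.7 = 0.594 kJ/s
large caterpillars: 0.503/11.7 = 0.043 kJ/s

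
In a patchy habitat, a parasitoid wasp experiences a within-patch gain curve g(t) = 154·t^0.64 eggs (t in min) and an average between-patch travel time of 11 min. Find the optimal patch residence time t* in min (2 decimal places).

19.56 min

Optimal t* satisfies g'(t*) = g(t*)/(T + t*).
g'(t) = 0.64·154·t^-0.36. Setting 0.64·154·t^-0.36 = 154·t^0.64/(11+t) gives 0.64(11+t) = t, so 0.36·t = 0.64×11.
t* = 0.64×11/0.36 = 19.56 min.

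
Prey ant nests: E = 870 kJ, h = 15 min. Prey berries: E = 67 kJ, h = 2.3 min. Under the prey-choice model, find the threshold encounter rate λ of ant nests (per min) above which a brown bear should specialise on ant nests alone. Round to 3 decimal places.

0.067 per min

Drop berries once their profitability E₂/h₂ falls below the rate achievable on ant nests alone: E₂/h₂ = λE₁/(1 + λh₁).
Solve for λ: λE₁h₂ = E₂(1 + λh₁) → λ(E₁h₂ − E₂h₁) = E₂ → λ = E₂/(E₁h₂ − E₂h₁).
λ = 67/(870×2.3 − 67×15) = 67/996 = 0.06727 per min.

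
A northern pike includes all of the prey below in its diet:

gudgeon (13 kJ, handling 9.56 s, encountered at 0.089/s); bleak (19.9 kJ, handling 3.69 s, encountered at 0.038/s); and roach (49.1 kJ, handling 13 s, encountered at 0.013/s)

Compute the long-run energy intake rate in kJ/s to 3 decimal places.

1.181 kJ/s

Energy encountered per unit search time: 0.089×13 + 0.038×19.9 + 0.013×49.1 = 2.551 kJ/s.
Handling time per unit search time: 0.089×9.56 + 0.038×3.69 + 0.013×13 = 1.16.
Rate = 2.551/(1 + 1.16) = 1.181 kJ/s.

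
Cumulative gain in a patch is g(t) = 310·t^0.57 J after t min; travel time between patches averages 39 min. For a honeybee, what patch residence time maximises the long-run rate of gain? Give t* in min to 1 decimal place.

Maximise g(t)/(T+t): set derivative to zero → g'(t)(T+t) = g(t).
g'(t) = 0.57·310·t^-0.43. Setting 0.57·310·t^-0.43 = 310·t^0.57/(39+t) gives 0.57(39+t) = t, so 0.43·t = 0.57×39.
t* = 0.57×39/0.43 = 51.7 min.

51.7 min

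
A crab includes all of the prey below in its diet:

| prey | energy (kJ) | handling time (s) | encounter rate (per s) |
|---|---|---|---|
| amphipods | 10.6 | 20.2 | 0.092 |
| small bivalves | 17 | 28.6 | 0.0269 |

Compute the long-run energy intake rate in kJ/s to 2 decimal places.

0.39 kJ/s

R = Σλ_iE_i / (1 + Σλ_ih_i)
Numerator: 0.092×10.6 + 0.0269×17 = 1.432
Denominator: 1 + 0.092×20.2 + 0.0269×28.6 = 3.628
R = 1.432/3.628 = 0.3949 kJ/s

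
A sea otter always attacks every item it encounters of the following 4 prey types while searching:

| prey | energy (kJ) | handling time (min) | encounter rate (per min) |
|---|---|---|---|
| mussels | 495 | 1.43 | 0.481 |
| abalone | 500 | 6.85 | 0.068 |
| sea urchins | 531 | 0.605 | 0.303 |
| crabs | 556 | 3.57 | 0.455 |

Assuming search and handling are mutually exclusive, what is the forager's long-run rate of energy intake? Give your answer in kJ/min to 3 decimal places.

173.168 kJ/min

R = Σλ_iE_i / (1 + Σλ_ih_i)
Numerator: 0.481×495 + 0.068×500 + 0.303×531 + 0.455×556 = 686
Denominator: 1 + 0.481×1.43 + 0.068×6.85 + 0.303×0.605 + 0.455×3.57 = 3.961
R = 686/3.961 = 173.2 kJ/min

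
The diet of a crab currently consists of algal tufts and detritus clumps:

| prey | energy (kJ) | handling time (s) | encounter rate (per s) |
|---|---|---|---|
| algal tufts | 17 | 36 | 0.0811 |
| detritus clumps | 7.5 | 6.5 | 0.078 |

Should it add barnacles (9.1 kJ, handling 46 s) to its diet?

Current rate: (0.0811×17 + 0.078×7.5)/(1 + 0.0811×36 + 0.078×6.5) = 0.4436 kJ/s.
Profitability of barnacles: 9.1/46 = 0.1978 kJ/s.
0.1978 < 0.4436, so adding barnacles would lower the average — exclude it.

No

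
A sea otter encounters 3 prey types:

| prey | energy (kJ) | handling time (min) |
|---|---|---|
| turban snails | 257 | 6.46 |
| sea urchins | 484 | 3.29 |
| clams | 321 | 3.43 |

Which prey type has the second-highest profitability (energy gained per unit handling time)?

In descending order of E/h:
sea urchins: 484/3.29 = 147 kJ/min
clams: 321/3.43 = 93.6 kJ/min
turban snails: 257/6.46 = 39.8 kJ/min

clams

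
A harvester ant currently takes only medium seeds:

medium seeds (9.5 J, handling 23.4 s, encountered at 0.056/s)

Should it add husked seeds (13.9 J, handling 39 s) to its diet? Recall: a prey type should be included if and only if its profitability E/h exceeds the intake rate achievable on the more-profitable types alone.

Intake rate on the current diet: R = (0.056×9.5) / (1 + 0.056×23.4) = 0.532/2.31 = 0.2303 J/s.
Profitability of husked seeds: 13.9/39 = 0.3564 J/s.
0.3564 > 0.2303, so adding husked seeds raises the average — include it.

Yes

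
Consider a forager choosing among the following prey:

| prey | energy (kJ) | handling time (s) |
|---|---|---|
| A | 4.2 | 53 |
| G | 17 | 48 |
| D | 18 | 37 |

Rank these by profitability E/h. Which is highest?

Profitability E/h (kJ/s): A = 4.2/53 = 0.0792, G = 17/48 = 0.354, D = 18/37 = 0.486.
Ranked: D > G > A.

D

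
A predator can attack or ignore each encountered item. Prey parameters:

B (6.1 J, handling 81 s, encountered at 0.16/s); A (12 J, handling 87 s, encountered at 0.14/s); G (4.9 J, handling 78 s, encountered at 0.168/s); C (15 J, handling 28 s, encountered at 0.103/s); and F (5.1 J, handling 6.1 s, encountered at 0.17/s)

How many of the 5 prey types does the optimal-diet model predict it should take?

Rank by E/h (J/s): F 0.836, C 0.536, A 0.138, B 0.0753, G 0.0628. Include each in turn until the next type's E/h falls below the running intake rate.
Rate on top 1: 0.4256. C: 0.536 > 0.4256 → include.
Rate on top 2: 0.4901. A: 0.138 < 0.4901 → exclude; stop.
Optimal diet: F, C — 2 of 5 types.

2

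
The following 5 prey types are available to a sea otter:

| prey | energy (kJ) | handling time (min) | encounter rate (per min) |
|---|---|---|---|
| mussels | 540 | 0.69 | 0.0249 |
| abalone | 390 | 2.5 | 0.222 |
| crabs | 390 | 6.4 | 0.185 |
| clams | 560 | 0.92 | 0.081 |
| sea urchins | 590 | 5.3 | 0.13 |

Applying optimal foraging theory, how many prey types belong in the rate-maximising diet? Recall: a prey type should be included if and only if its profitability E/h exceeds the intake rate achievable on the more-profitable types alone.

Rank by E/h (kJ/min): mussels 783, clams 609, abalone 156, sea urchins 111, crabs 60.9. Include each in turn until the next type's E/h falls below the running intake rate.
Rate on top 1: 13.22. clams: 609 > 13.22 → include.
Rate on top 2: 53.87. abalone: 156 > 53.87 → include.
Rate on top 3: 88.29. sea urchins: 111 > 88.29 → include.
Rate on top 4: 95.08. crabs: 60.9 < 95.08 → exclude; stop.
Optimal diet: mussels, clams, abalone, sea urchins — 4 of 5 types.

4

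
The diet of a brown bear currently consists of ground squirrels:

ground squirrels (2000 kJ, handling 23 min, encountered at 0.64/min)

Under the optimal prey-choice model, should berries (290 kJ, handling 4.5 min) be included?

Intake rate on the current diet: R = (0.64×2000) / (1 + 0.64×23) = 1280/15.72 = 81.42 kJ/min.
berries: E/h = 290/4.5 = 64.44 kJ/min.
Since 64.44 < R, time spent handling berries is better spent searching.

No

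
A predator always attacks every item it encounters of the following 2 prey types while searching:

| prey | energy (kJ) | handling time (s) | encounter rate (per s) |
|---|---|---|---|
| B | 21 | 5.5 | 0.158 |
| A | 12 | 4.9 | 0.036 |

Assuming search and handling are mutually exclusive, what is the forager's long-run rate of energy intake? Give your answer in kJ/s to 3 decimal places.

R = (0.158×21 + 0.036×12) / (1 + 0.158×5.5 + 0.036×4.9) = 3.75/2.045 = 1.833 kJ/s.

1.833 kJ/s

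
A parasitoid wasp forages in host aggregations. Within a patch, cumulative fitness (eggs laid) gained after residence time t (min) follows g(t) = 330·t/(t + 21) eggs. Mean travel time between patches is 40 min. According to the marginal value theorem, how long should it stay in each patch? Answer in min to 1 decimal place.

29.0 min

Optimal t* satisfies g'(t*) = g(t*)/(T + t*).
g'(t) = 330·21/(t + 21)². Setting 330·21/(t+21)² = 330t/[(t+21)(40+t)] gives 21(40+t) = t(t+21), so t² = 21×40 = 840.
t* = √840 = 28.98 min.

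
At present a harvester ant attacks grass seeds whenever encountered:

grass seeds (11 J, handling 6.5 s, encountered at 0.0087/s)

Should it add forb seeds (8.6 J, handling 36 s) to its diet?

Current rate: (0.0087×11)/(1 + 0.0087×6.5) = 0.09058 J/s.
forb seeds: E/h = 8.6/36 = 0.2389 J/s.
Since 0.2389 > R, including forb seeds increases the long-run rate.

Yes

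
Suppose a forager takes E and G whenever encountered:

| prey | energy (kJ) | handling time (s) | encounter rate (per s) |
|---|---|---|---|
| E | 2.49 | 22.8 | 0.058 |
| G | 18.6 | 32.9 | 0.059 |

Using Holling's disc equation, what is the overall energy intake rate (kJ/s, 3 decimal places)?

Energy encountered per unit search time: 0.058×2.49 + 0.059×18.6 = 1.242 kJ/s.
Handling time per unit search time: 0.058×22.8 + 0.059×32.9 = 3.263.
Rate = 1.242/(1 + 3.263) = 0.2913 kJ/s.

0.291 kJ/s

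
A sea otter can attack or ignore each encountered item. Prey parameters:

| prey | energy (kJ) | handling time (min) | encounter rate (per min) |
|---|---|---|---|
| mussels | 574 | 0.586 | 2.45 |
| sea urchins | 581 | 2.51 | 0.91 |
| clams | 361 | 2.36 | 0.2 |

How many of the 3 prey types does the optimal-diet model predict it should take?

E/h in descending order: mussels 980, sea urchins 231, clams 153 kJ/min. The optimal diet is the largest prefix of this list for which every included type satisfies E_i/h_i > R on the types above it.
Rate on top 1: 577.4. sea urchins: 231 < 577.4 → exclude; stop.
Optimal diet: mussels — 1 of 3 types.

1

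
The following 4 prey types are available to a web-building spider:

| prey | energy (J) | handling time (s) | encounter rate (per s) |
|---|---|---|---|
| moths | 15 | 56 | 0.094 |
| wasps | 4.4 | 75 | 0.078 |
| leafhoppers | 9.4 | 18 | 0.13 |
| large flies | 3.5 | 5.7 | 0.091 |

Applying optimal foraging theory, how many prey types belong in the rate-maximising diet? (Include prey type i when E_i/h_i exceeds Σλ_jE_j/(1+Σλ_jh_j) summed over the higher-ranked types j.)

Profitabilities (E/h, J/s): large flies 0.614, leafhoppers 0.522, moths 0.268, wasps 0.0587. Add prey in this order while the next type's profitability exceeds the intake rate on those already taken.
Rate on top 1: 0.2097. leafhoppers: 0.522 > 0.2097 → include.
Rate on top 2: 0.3992. moths: 0.268 < 0.3992 → exclude; stop.
Optimal diet: large flies, leafhoppers — 2 of 4 types.

2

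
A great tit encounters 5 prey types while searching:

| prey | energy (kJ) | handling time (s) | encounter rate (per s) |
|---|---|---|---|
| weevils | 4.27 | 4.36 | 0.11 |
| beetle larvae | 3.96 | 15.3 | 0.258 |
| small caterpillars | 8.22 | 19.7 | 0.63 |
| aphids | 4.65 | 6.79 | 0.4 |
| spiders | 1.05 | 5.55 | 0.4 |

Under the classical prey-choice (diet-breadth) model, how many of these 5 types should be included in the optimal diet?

Profitabilities (E/h, kJ/s): weevils 0.979, aphids 0.685, small caterpillars 0.417, beetle larvae 0.259, spiders 0.189. Add prey in this order while the next type's profitability exceeds the intake rate on those already taken.
Rate on top 1: 0.3175. aphids: 0.685 > 0.3175 → include.
Rate on top 2: 0.5553. small caterpillars: 0.417 < 0.5553 → exclude; stop.
Optimal diet: weevils, aphids — 2 of 5 types.

2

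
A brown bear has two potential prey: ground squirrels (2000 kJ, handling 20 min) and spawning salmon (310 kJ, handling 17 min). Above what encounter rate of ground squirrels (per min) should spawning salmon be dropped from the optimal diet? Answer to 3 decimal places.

The zero-one rule: include spawning salmon iff E₂/h₂ > λE₁/(1+λh₁). Equality gives the switch point.
λE₁h₂ = E₂ + λE₂h₁ ⇒ λ = E₂/(E₁h₂ − E₂h₁) = 310/(3.4e+04 − 6200) = 0.01115 per min.

0.011 per min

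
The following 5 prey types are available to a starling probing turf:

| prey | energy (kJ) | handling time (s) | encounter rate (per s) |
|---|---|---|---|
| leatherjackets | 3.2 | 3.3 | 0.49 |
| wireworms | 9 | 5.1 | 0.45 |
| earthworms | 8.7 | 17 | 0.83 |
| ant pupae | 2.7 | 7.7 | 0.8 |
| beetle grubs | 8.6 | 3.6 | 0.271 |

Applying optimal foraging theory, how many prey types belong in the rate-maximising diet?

Rank by E/h (kJ/s): beetle grubs 2.39, wireworms 1.76, leatherjackets 0.97, earthworms 0.512, ant pupae 0.351. Include each in turn until the next type's E/h falls below the running intake rate.
Rate on top 1: 1.18. wireworms: 1.76 > 1.18 → include.
Rate on top 2: 1.494. leatherjackets: 0.97 < 1.494 → exclude; stop.
Optimal diet: beetle grubs, wireworms — 2 of 5 types.

2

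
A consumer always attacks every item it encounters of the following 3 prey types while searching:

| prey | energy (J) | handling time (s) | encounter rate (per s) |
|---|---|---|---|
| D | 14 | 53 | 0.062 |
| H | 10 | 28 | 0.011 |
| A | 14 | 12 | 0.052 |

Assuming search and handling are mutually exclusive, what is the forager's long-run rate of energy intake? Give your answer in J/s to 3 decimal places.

0.327 J/s

R = (0.062×14 + 0.011×10 + 0.052×14) / (1 + 0.062×53 + 0.011×28 + 0.052×12) = 1.706/5.218 = 0.3269 J/s.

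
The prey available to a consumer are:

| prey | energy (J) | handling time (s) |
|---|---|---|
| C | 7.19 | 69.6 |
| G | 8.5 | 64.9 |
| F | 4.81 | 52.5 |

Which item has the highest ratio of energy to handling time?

In descending order of E/h:
G: 8.5/64.9 = 0.131 J/s
C: 7.19/69.6 = 0.103 J/s
F: 4.81/52.5 = 0.0916 J/s

G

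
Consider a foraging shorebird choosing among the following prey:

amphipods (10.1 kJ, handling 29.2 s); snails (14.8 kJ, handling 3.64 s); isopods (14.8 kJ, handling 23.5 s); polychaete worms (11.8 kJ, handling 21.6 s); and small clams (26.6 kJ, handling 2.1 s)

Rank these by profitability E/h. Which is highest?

small clams

Profitability E/h (kJ/s): amphipods = 10.1/29.2 = 0.346, snails = 14.8/3.64 = 4.07, isopods = 14.8/23.5 = 0.63, polychaete worms = 11.8/21.6 = 0.546, small clams = 26.6/2.1 = 12.7.
Ranked: small clams > snails > isopods > polychaete worms > amphipods.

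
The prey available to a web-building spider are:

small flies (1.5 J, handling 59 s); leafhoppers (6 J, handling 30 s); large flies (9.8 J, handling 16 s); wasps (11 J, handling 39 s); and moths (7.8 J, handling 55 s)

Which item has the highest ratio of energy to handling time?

In descending order of E/h:
large flies: 9.8/16 = 0.613 J/s
wasps: 11/39 = 0.282 J/s
leafhoppers: 6/30 = 0.2 J/s
moths: 7.8/55 = 0.142 J/s
small flies: 1.5/59 = 0.0254 J/s

large flies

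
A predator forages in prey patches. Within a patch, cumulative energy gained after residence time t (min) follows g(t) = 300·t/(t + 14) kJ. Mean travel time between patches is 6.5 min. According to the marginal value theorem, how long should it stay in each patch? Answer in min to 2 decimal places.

Optimal t* satisfies g'(t*) = g(t*)/(T + t*).
g'(t) = 300·14/(t + 14)². Setting 300·14/(t+14)² = 300t/[(t+14)(6.5+t)] gives 14(6.5+t) = t(t+14), so t² = 14×6.5 = 91.
t* = √91 = 9.539 min.

9.54 min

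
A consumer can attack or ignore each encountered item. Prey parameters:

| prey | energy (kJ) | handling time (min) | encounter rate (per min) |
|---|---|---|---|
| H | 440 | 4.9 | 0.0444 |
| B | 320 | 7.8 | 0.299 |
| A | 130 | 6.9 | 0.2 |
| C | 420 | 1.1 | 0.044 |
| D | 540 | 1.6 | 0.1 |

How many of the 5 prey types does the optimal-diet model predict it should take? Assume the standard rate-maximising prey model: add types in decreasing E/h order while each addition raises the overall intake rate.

3

E/h in descending order: C 382, D 338, H 89.8, B 41, A 18.8 kJ/min. The optimal diet is the largest prefix of this list for which every included type satisfies E_i/h_i > R on the types above it.
Rate on top 1: 17.63. D: 338 > 17.63 → include.
Rate on top 2: 59.98. H: 89.8 > 59.98 → include.
Rate on top 3: 64.53. B: 41 < 64.53 → exclude; stop.
Optimal diet: C, D, H — 3 of 5 types.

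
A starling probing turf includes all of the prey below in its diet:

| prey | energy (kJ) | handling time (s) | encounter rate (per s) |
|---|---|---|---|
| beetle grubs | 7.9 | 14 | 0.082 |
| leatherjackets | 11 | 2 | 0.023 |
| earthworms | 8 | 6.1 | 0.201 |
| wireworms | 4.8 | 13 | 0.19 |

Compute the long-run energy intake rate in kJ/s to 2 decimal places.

R = Σλ_iE_i / (1 + Σλ_ih_i)
Numerator: 0.082×7.9 + 0.023×11 + 0.201×8 + 0.19×4.8 = 3.421
Denominator: 1 + 0.082×14 + 0.023×2 + 0.201×6.1 + 0.19×13 = 5.89
R = 3.421/5.89 = 0.5808 kJ/s

0.58 kJ/s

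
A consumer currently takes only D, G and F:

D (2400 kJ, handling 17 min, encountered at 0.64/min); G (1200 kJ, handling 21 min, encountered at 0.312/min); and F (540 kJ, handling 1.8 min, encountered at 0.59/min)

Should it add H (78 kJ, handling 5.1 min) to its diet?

No

On D, G and F alone, R = ΣλE/(1+Σλh) = 2229/19.49 = 114.3 kJ/min.
Profitability of H: 78/5.1 = 15.29 kJ/min.
15.29 < 114.3, so adding H would lower the average — exclude it.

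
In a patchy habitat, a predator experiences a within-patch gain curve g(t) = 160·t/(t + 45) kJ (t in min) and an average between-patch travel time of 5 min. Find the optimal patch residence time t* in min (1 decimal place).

Maximise g(t)/(T+t): set derivative to zero → g'(t)(T+t) = g(t).
g'(t) = 160·45/(t + 45)². Setting 160·45/(t+45)² = 160t/[(t+45)(5+t)] gives 45(5+t) = t(t+45), so t² = 45×5 = 225.
t* = √225 = 15 min.

15.0 min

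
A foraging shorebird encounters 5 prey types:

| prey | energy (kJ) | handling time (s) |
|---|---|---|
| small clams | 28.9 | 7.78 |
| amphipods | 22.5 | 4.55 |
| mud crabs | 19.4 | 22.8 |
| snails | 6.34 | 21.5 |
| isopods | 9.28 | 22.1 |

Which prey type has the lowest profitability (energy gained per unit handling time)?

In descending order of E/h:
amphipods: 22.5/4.55 = 4.95 kJ/s
small clams: 28.9/7.78 = 3.71 kJ/s
mud crabs: 19.4/22.8 = 0.851 kJ/s
isopods: 9.28/22.1 = 0.42 kJ/s
snails: 6.34/21.5 = 0.295 kJ/s

snails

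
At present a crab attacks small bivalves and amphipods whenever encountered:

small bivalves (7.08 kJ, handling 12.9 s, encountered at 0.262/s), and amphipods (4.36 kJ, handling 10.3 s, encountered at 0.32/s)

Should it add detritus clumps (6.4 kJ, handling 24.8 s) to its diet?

No

Current rate: (0.262×7.08 + 0.32×4.36)/(1 + 0.262×12.9 + 0.32×10.3) = 0.4234 kJ/s.
detritus clumps: E/h = 6.4/24.8 = 0.2581 kJ/s.
Since 0.2581 < R, time spent handling detritus clumps is better spent searching.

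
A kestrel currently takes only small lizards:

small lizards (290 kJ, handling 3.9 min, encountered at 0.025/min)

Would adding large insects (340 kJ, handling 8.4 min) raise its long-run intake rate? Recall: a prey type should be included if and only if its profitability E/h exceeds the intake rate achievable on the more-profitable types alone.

Yes

Current rate: (0.025×290)/(1 + 0.025×3.9) = 6.606 kJ/min.
large insects: E/h = 340/8.4 = 40.48 kJ/min.
40.48 > 6.606, so adding large insects raises the average — include it.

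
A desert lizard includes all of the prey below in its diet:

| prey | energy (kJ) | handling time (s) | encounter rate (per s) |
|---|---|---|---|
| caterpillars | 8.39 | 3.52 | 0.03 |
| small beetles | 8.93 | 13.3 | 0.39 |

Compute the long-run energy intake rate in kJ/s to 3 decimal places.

0.593 kJ/s

Energy encountered per unit search time: 0.03×8.39 + 0.39×8.93 = 3.734 kJ/s.
Handling time per unit search time: 0.03×3.52 + 0.39×13.3 = 5.293.
Rate = 3.734/(1 + 5.293) = 0.5935 kJ/s.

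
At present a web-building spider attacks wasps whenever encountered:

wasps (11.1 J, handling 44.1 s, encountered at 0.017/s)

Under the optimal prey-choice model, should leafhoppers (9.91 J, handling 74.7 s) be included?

Yes

Intake rate on the current diet: R = (0.017×11.1) / (1 + 0.017×44.1) = 0.1887/1.75 = 0.1078 J/s.
leafhoppers: E/h = 9.91/74.7 = 0.1327 J/s.
0.1327 > 0.1078, so adding leafhoppers raises the average — include it.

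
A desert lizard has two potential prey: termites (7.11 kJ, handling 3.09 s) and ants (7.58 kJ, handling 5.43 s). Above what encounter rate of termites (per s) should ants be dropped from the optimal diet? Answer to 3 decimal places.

The zero-one rule: include ants iff E₂/h₂ > λE₁/(1+λh₁). Equality gives the switch point.
λE₁h₂ = E₂ + λE₂h₁ ⇒ λ = E₂/(E₁h₂ − E₂h₁) = 7.58/(38.61 − 23.42) = 0.4992 per s.

0.499 per s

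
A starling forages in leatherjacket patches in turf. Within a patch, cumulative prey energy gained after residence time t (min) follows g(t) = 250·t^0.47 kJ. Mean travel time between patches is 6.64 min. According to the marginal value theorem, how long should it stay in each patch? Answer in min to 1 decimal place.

Maximise g(t)/(T+t): set derivative to zero → g'(t)(T+t) = g(t).
g'(t) = 0.47·250·t^-0.53. Setting 0.47·250·t^-0.53 = 250·t^0.47/(6.64+t) gives 0.47(6.64+t) = t, so 0.53·t = 0.47×6.64.
t* = 0.47×6.64/0.53 = 5.888 min.

5.9 min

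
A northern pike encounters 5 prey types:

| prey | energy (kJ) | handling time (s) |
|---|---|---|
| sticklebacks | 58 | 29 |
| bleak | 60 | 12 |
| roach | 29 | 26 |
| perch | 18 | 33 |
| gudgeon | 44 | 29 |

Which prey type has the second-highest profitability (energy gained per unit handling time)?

In descending order of E/h:
bleak: 60/12 = 5 kJ/s
sticklebacks: 58/29 = 2 kJ/s
gudgeon: 44/29 = 1.52 kJ/s
roach: 29/26 = 1.12 kJ/s
perch: 18/33 = 0.545 kJ/s

sticklebacks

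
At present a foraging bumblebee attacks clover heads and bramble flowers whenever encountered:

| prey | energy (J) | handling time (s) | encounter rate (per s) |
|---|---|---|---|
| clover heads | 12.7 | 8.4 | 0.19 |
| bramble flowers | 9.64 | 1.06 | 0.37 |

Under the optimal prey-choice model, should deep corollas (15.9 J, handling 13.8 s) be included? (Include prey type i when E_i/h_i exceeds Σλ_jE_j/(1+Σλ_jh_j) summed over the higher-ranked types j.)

No

Current rate: (0.19×12.7 + 0.37×9.64)/(1 + 0.19×8.4 + 0.37×1.06) = 2.001 J/s.
Profitability of deep corollas: 15.9/13.8 = 1.152 J/s.
1.152 < 2.001, so adding deep corollas would lower the average — exclude it.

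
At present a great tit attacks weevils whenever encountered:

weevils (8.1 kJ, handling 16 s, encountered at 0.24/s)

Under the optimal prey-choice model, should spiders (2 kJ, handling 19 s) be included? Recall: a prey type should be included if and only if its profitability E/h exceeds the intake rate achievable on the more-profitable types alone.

On weevils alone, R = ΣλE/(1+Σλh) = 1.944/4.84 = 0.4017 kJ/s.
spiders: E/h = 2/19 = 0.1053 kJ/s.
Since 0.1053 < R, time spent handling spiders is better spent searching.

No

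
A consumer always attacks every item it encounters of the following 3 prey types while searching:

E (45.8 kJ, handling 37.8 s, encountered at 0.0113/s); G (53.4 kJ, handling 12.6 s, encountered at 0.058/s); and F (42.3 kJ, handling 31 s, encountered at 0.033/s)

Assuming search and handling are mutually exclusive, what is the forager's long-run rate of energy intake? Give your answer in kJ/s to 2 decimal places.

R = (0.0113×45.8 + 0.058×53.4 + 0.033×42.3) / (1 + 0.0113×37.8 + 0.058×12.6 + 0.033×31) = 5.011/3.181 = 1.575 kJ/s.

1.58 kJ/s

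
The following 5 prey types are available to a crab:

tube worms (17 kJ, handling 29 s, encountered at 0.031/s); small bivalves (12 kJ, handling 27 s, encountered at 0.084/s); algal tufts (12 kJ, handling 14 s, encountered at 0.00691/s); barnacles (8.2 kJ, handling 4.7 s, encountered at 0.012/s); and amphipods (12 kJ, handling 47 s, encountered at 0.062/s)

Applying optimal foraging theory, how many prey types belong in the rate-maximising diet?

4

E/h in descending order: barnacles 1.74, algal tufts 0.857, tube worms 0.586, small bivalves 0.444, amphipods 0.255 kJ/s. The optimal diet is the largest prefix of this list for which every included type satisfies E_i/h_i > R on the types above it.
Rate on top 1: 0.09315. algal tufts: 0.857 > 0.09315 → include.
Rate on top 2: 0.1572. tube worms: 0.586 > 0.1572 → include.
Rate on top 3: 0.3452. small bivalves: 0.444 > 0.3452 → include.
Rate on top 4: 0.3973. amphipods: 0.255 < 0.3973 → exclude; stop.
Optimal diet: barnacles, algal tufts, tube worms, small bivalves — 4 of 5 types.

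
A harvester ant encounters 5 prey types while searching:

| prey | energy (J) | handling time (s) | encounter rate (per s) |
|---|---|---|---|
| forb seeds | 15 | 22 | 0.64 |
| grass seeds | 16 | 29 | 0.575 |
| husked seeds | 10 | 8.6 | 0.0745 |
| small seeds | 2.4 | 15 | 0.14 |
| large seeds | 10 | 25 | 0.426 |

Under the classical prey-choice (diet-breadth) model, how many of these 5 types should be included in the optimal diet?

E/h in descending order: husked seeds 1.16, forb seeds 0.682, grass seeds 0.552, large seeds 0.4, small seeds 0.16 J/s. The optimal diet is the largest prefix of this list for which every included type satisfies E_i/h_i > R on the types above it.
Rate on top 1: 0.4541. forb seeds: 0.682 > 0.4541 → include.
Rate on top 2: 0.658. grass seeds: 0.552 < 0.658 → exclude; stop.
Optimal diet: husked seeds, forb seeds — 2 of 5 types.

2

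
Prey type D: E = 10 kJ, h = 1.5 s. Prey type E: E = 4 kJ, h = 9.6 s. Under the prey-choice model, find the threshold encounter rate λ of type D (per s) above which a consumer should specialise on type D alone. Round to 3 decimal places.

0.044 per s

The zero-one rule: include type E iff E₂/h₂ > λE₁/(1+λh₁). Equality gives the switch point.
λE₁h₂ = E₂ + λE₂h₁ ⇒ λ = E₂/(E₁h₂ − E₂h₁) = 4/(96 − 6) = 0.04444 per s.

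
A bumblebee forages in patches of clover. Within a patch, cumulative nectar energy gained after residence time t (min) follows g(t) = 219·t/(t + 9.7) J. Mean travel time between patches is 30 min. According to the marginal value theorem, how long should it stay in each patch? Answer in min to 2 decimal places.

17.06 min

Maximise g(t)/(T+t): set derivative to zero → g'(t)(T+t) = g(t).
g'(t) = 219·9.7/(t + 9.7)². Setting 219·9.7/(t+9.7)² = 219t/[(t+9.7)(30+t)] gives 9.7(30+t) = t(t+9.7), so t² = 9.7×30 = 291.
t* = √291 = 17.06 min.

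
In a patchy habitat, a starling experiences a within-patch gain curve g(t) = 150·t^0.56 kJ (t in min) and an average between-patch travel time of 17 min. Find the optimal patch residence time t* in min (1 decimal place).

By the marginal value theorem, leave when the instantaneous gain rate g'(t) equals the habitat-wide average g(t)/(T + t).
g'(t) = 0.56·150·t^-0.44. Setting 0.56·150·t^-0.44 = 150·t^0.56/(17+t) gives 0.56(17+t) = t, so 0.44·t = 0.56×17.
t* = 0.56×17/0.44 = 21.64 min.

21.6 min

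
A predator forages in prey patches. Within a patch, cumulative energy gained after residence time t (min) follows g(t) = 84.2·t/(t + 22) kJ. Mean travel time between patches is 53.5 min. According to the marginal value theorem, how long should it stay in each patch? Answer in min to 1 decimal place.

By the marginal value theorem, leave when the instantaneous gain rate g'(t) equals the habitat-wide average g(t)/(T + t).
g'(t) = 84.2·22/(t + 22)². Setting 84.2·22/(t+22)² = 84.2t/[(t+22)(53.5+t)] gives 22(53.5+t) = t(t+22), so t² = 22×53.5 = 1177.
t* = √1177 = 34.31 min.

34.3 min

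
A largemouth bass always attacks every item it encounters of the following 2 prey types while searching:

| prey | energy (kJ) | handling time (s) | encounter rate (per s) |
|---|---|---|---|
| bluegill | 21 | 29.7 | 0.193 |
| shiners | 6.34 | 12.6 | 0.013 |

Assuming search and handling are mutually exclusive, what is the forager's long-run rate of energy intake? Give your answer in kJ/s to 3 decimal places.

R = Σλ_iE_i / (1 + Σλ_ih_i)
Numerator: 0.193×21 + 0.013×6.34 = 4.135
Denominator: 1 + 0.193×29.7 + 0.013×12.6 = 6.896
R = 4.135/6.896 = 0.5997 kJ/s

0.600 kJ/s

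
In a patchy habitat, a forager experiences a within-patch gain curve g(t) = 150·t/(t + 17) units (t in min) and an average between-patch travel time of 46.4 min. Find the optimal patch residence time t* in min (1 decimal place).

Maximise g(t)/(T+t): set derivative to zero → g'(t)(T+t) = g(t).
g'(t) = 150·17/(t + 17)². Setting 150·17/(t+17)² = 150t/[(t+17)(46.4+t)] gives 17(46.4+t) = t(t+17), so t² = 17×46.4 = 788.8.
t* = √788.8 = 28.09 min.

28.1 min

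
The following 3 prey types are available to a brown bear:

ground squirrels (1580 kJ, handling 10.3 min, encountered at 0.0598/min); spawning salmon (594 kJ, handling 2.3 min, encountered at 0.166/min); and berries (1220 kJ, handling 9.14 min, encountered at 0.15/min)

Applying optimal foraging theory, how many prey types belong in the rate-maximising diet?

3

Rank by E/h (kJ/min): spawning salmon 258, ground squirrels 153, berries 133. Include each in turn until the next type's E/h falls below the running intake rate.
Rate on top 1: 71.36. ground squirrels: 153 > 71.36 → include.
Rate on top 2: 96.65. berries: 133 > 96.65 → include.
Optimal diet: spawning salmon, ground squirrels, berries — 3 of 3 types.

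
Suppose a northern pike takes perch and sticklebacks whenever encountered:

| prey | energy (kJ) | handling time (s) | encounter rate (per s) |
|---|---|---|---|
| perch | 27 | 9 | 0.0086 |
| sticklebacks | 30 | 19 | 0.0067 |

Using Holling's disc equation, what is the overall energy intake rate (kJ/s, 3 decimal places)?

0.360 kJ/s

Energy encountered per unit search time: 0.0086×27 + 0.0067×30 = 0.4332 kJ/s.
Handling time per unit search time: 0.0086×9 + 0.0067×19 = 0.2047.
Rate = 0.4332/(1 + 0.2047) = 0.3596 kJ/s.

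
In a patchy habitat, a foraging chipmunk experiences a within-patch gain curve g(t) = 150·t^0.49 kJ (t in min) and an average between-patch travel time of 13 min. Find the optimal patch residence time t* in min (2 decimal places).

Optimal t* satisfies g'(t*) = g(t*)/(T + t*).
g'(t) = 0.49·150·t^-0.51. Setting 0.49·150·t^-0.51 = 150·t^0.49/(13+t) gives 0.49(13+t) = t, so 0.51·t = 0.49×13.
t* = 0.49×13/0.51 = 12.49 min.

12.49 min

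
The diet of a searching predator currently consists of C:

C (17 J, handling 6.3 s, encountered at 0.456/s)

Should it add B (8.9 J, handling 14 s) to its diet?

On C alone, R = ΣλE/(1+Σλh) = 7.752/3.873 = 2.002 J/s.
B: E/h = 8.9/14 = 0.6357 J/s.
Since 0.6357 < R, time spent handling B is better spent searching.

No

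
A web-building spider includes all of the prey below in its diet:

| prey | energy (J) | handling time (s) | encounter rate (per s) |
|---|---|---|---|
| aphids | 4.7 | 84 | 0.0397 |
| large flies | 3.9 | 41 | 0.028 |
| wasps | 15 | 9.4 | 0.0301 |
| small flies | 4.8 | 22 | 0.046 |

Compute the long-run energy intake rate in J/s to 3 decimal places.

Energy encountered per unit search time: 0.0397×4.7 + 0.028×3.9 + 0.0301×15 + 0.046×4.8 = 0.9681 J/s.
Handling time per unit search time: 0.0397×84 + 0.028×41 + 0.0301×9.4 + 0.046×22 = 5.778.
Rate = 0.9681/(1 + 5.778) = 0.1428 J/s.

0.143 J/s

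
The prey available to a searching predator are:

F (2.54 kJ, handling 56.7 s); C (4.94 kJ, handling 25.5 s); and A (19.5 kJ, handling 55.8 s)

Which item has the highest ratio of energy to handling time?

Profitability E/h (kJ/s): F = 2.54/56.7 = 0.0448, C = 4.94/25.5 = 0.194, A = 19.5/55.8 = 0.349.
Ranked: A > C > F.

A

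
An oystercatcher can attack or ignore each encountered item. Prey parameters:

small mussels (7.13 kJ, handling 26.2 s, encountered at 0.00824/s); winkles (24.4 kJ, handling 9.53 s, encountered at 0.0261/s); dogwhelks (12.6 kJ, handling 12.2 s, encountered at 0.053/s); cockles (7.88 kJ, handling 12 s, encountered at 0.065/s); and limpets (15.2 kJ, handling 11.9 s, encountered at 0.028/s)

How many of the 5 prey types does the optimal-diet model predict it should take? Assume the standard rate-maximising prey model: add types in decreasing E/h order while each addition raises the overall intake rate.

3

E/h in descending order: winkles 2.56, limpets 1.28, dogwhelks 1.03, cockles 0.657, small mussels 0.272 kJ/s. The optimal diet is the largest prefix of this list for which every included type satisfies E_i/h_i > R on the types above it.
Rate on top 1: 0.51. limpets: 1.28 > 0.51 → include.
Rate on top 2: 0.6716. dogwhelks: 1.03 > 0.6716 → include.
Rate on top 3: 0.7764. cockles: 0.657 < 0.7764 → exclude; stop.
Optimal diet: winkles, limpets, dogwhelks — 3 of 5 types.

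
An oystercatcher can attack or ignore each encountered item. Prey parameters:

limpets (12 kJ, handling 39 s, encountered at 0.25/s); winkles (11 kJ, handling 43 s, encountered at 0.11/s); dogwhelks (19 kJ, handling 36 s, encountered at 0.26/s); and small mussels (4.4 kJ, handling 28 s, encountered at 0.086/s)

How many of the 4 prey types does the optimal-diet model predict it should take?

Rank by E/h (kJ/s): dogwhelks 0.528, limpets 0.308, winkles 0.256, small mussels 0.157. Include each in turn until the next type's E/h falls below the running intake rate.
Rate on top 1: 0.4768. limpets: 0.308 < 0.4768 → exclude; stop.
Optimal diet: dogwhelks — 1 of 4 types.

1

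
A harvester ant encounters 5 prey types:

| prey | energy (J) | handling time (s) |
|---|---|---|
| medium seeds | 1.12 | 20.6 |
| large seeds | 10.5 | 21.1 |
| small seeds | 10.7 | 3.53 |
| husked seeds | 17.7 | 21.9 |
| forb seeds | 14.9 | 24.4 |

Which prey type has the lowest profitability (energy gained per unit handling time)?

In descending order of E/h:
small seeds: 10.7/3.53 = 3.03 J/s
husked seeds: 17.7/21.9 = 0.808 J/s
forb seeds: 14.9/24.4 = 0.611 J/s
large seeds: 10.5/21.1 = 0.498 J/s
medium seeds: 1.12/20.6 = 0.0544 J/s

medium seeds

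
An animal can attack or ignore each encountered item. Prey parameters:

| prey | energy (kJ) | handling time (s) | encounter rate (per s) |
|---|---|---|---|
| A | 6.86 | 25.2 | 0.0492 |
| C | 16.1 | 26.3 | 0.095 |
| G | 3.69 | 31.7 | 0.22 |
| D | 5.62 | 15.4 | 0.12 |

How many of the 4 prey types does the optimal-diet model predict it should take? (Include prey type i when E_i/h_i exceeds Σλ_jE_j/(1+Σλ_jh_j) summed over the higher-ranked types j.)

1

Rank by E/h (kJ/s): C 0.612, D 0.365, A 0.272, G 0.116. Include each in turn until the next type's E/h falls below the running intake rate.
Rate on top 1: 0.4372. D: 0.365 < 0.4372 → exclude; stop.
Optimal diet: C — 1 of 4 types.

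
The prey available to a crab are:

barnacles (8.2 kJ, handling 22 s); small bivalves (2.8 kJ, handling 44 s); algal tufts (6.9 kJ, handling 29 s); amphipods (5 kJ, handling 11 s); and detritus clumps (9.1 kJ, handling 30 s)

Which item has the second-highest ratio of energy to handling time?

barnacles

Profitability E/h (kJ/s): barnacles = 8.2/22 = 0.373, small bivalves = 2.8/44 = 0.0636, algal tufts = 6.9/29 = 0.238, amphipods = 5/11 = 0.455, detritus clumps = 9.1/30 = 0.303.
Ranked: amphipods > barnacles > detritus clumps > algal tufts > small bivalves.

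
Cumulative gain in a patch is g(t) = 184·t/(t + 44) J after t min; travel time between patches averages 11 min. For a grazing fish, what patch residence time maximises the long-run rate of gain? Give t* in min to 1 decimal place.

By the marginal value theorem, leave when the instantaneous gain rate g'(t) equals the habitat-wide average g(t)/(T + t).
g'(t) = 184·44/(t + 44)². Setting 184·44/(t+44)² = 184t/[(t+44)(11+t)] gives 44(11+t) = t(t+44), so t² = 44×11 = 484.
t* = √484 = 22 min.

22.0 min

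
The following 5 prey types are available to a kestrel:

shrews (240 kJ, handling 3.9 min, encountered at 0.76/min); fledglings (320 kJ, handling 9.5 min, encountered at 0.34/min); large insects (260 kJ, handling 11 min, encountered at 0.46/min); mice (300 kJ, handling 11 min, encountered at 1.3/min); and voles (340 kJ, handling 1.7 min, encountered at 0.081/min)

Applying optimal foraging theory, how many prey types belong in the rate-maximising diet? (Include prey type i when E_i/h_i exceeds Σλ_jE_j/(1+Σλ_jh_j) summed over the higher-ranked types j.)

2

Profitabilities (E/h, kJ/min): voles 200, shrews 61.5, fledglings 33.7, mice 27.3, large insects 23.6. Add prey in this order while the next type's profitability exceeds the intake rate on those already taken.
Rate on top 1: 24.21. shrews: 61.5 > 24.21 → include.
Rate on top 2: 51.18. fledglings: 33.7 < 51.18 → exclude; stop.
Optimal diet: voles, shrews — 2 of 5 types.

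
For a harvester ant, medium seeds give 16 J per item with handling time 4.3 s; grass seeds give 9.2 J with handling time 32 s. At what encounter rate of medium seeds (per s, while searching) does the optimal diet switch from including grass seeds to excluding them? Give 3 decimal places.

At the threshold, the rate on medium seeds alone equals the profitability of grass seeds: λ·16/(1 + λ·4.3) = 9.2/32 = 0.2875.
Rearranging, λ(16 − 0.2875×4.3) = 0.2875, so λ = 0.2875/14.76 = 0.01947 per s.

0.019 per s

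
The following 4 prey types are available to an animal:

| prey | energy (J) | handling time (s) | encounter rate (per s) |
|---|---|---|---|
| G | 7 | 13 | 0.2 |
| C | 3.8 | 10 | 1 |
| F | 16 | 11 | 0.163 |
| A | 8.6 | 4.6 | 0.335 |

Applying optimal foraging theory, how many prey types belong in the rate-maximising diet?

2

Rank by E/h (J/s): A 1.87, F 1.45, G 0.538, C 0.38. Include each in turn until the next type's E/h falls below the running intake rate.
Rate on top 1: 1.134. F: 1.45 > 1.134 → include.
Rate on top 2: 1.266. G: 0.538 < 1.266 → exclude; stop.
Optimal diet: A, F — 2 of 4 types.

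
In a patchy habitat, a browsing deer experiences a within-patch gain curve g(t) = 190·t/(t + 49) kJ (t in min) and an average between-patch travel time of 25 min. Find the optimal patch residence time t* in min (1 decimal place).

35.0 min

Maximise g(t)/(T+t): set derivative to zero → g'(t)(T+t) = g(t).
g'(t) = 190·49/(t + 49)². Setting 190·49/(t+49)² = 190t/[(t+49)(25+t)] gives 49(25+t) = t(t+49), so t² = 49×25 = 1225.
t* = √1225 = 35 min.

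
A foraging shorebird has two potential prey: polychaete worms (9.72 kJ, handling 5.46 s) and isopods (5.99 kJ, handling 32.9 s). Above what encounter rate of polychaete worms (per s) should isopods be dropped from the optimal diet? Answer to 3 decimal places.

0.021 per s

Drop isopods once their profitability E₂/h₂ falls below the rate achievable on polychaete worms alone: E₂/h₂ = λE₁/(1 + λh₁).
Solve for λ: λE₁h₂ = E₂(1 + λh₁) → λ(E₁h₂ − E₂h₁) = E₂ → λ = E₂/(E₁h₂ − E₂h₁).
λ = 5.99/(9.72×32.9 − 5.99×5.46) = 5.99/287.1 = 0.02087 per s.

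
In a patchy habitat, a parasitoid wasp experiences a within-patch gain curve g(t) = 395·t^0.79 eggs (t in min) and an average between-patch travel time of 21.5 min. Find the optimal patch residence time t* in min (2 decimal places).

By the marginal value theorem, leave when the instantaneous gain rate g'(t) equals the habitat-wide average g(t)/(T + t).
g'(t) = 0.79·395·t^-0.21. Setting 0.79·395·t^-0.21 = 395·t^0.79/(21.5+t) gives 0.79(21.5+t) = t, so 0.21·t = 0.79×21.5.
t* = 0.79×21.5/0.21 = 80.88 min.

80.88 min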